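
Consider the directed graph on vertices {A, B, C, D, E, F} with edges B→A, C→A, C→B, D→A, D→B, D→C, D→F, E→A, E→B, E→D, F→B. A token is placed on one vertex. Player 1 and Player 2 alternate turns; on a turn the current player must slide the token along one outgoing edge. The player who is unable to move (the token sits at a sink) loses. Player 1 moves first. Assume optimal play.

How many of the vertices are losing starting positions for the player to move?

2

Label each position W (a win for the player to move) or L (a loss). A position with no legal move is L; any other position is W exactly when some move reaches an L, and L when every move reaches a W.
Every edge goes from a vertex to one that appears earlier in the order A, B, F, C, D, E, so processing vertices in that order labels each vertex after all of its successors.
A: no outgoing edge → L
B: →A(L), so W
F: →B(W) only, which is W, so L
C: →A(L), so W
D: →F(L), so W
E: →A(L), so W
The L vertices are A, F; that is 2 in all.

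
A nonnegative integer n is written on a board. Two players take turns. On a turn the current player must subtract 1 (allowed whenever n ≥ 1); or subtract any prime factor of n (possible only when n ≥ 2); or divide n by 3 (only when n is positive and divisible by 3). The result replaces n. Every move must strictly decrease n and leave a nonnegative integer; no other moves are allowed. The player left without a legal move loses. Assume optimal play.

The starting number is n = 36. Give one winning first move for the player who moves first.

Classify positions by backward induction: terminal positions (no move available) are L. From any other position, the mover wins iff some move reaches an L.
n=0: no move → L
n=1: can move to 0, which is L ⇒ W
n=2: can move to 0, which is L ⇒ W
n=3: can move to 0, which is L ⇒ W
n=4: moves to 2(W), 3(W); every one is W ⇒ L
n=5: can move to 0, which is L ⇒ W
n=6: can move to 4, which is L ⇒ W
n=7: can move to 0, which is L ⇒ W
n=8: moves to 6(W), 7(W); every one is W ⇒ L
n=9: can move to 8, which is L ⇒ W
n=10: can move to 8, which is L ⇒ W
n=11: can move to 0, which is L ⇒ W
n=12: can move to 4, which is L ⇒ W
n=13: can move to 0, which is L ⇒ W
n=14: moves to 7(W), 12(W), 13(W); every one is W ⇒ L
n=15: can move to 14, which is L ⇒ W
n=16: can move to 14, which is L ⇒ W
n=17: can move to 0, which is L ⇒ W
n=18: moves to 6(W), 15(W), 16(W), 17(W); every one is W ⇒ L
n=19: can move to 0, which is L ⇒ W
n=20: can move to 18, which is L ⇒ W
n=21: can move to 14, which is L ⇒ W
n=22: moves to 11(W), 20(W), 21(W); every one is W ⇒ L
n=23: can move to 0, which is L ⇒ W
n=24: can move to 8, which is L ⇒ W
n=25: moves to 20(W), 24(W); every one is W ⇒ L
n=26: can move to 25, which is L ⇒ W
n=27: moves to 9(W), 24(W), 26(W); every one is W ⇒ L
n=28: can move to 27, which is L ⇒ W
n=29: can move to 0, which is L ⇒ W
n=30: can move to 25, which is L ⇒ W
n=31: can move to 0, which is L ⇒ W
n=32: moves to 30(W), 31(W); every one is W ⇒ L
n=33: can move to 22, which is L ⇒ W
n=34: can move to 32, which is L ⇒ W
n=35: moves to 28(W), 30(W), 34(W); every one is W ⇒ L
n=36: can move to 35, which is L ⇒ W
From 36, the L positions reachable in one move are: 35.

Move to 35.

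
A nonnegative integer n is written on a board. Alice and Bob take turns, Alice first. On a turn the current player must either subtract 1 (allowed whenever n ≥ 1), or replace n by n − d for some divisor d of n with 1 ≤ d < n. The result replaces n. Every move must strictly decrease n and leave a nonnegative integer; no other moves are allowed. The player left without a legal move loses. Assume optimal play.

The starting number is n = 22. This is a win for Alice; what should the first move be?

Label each position W (a win for the player to move) or L (a loss). A position with no legal move is L; any other position is W exactly when some move reaches an L, and L when every move reaches a W.
n=0: no move → L
n=1: W (go to 0, an L position)
n=2: L (sole option 1(W) is W)
n=3: W (go to 2, an L position)
n=4: W (go to 2, an L position)
n=5: L (sole option 4(W) is W)
n=6: W (go to 5, an L position)
n=7: L (sole option 6(W) is W)
n=8: W (go to 7, an L position)
n=9: L (options 6(W), 8(W) are all W)
n=10: W (go to 5, an L position)
n=11: L (sole option 10(W) is W)
n=12: W (go to 9, an L position)
n=13: L (sole option 12(W) is W)
n=14: W (go to 7, an L position)
n=15: L (options 10(W), 12(W), 14(W) are all W)
n=16: W (go to 15, an L position)
n=17: L (sole option 16(W) is W)
n=18: W (go to 9, an L position)
n=19: L (sole option 18(W) is W)
n=20: W (go to 15, an L position)
n=21: L (options 14(W), 18(W), 20(W) are all W)
n=22: W (go to 11, an L position)
From 22, the L positions reachable in one move are: 11, 21. Any move reaching one of these is winning.

Move to 11.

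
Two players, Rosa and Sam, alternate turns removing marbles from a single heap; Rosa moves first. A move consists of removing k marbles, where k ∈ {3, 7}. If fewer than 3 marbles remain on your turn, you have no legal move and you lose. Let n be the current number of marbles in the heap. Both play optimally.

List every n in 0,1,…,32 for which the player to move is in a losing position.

Use the standard recursion: the mover loses at a terminal position; elsewhere, the mover wins exactly when some move hands the opponent an L position.
n=0: no move → L
n=1: no move → L
n=2: no move → L
n=3: reaches L-position 0 → W
n=4: reaches L-position 1 → W
n=5: reaches L-position 2 → W
n=6: only reaches 3(W), which is W → L
n=7: reaches L-position 0 → W
n=8: reaches L-position 1 → W
n=9: reaches L-position 6 → W
n=10: only reaches 7(W), 3(W), all W → L
n=11: only reaches 8(W), 4(W), all W → L
n=12: only reaches 9(W), 5(W), all W → L
n=13: reaches L-position 10 → W
n=14: reaches L-position 11 → W
n=15: reaches L-position 12 → W
n=16: only reaches 13(W), 9(W), all W → L
n=17: reaches L-position 10 → W
n=18: reaches L-position 11 → W
n=19: reaches L-position 16 → W
n=20: only reaches 17(W), 13(W), all W → L
n=21: only reaches 18(W), 14(W), all W → L
n=22: only reaches 19(W), 15(W), all W → L
n=23: reaches L-position 20 → W
n=24: reaches L-position 21 → W
n=25: reaches L-position 22 → W
n=26: only reaches 23(W), 19(W), all W → L
n=27: reaches L-position 20 → W
n=28: reaches L-position 21 → W
n=29: reaches L-position 26 → W
n=30: only reaches 27(W), 23(W), all W → L
n=31: only reaches 28(W), 24(W), all W → L
n=32: only reaches 29(W), 25(W), all W → L
The losing starting values of n are exactly the entries labelled L in this table (15 of them).

0, 1, 2, 6, 10, 11, 12, 16, 20, 21, 22, 26, 30, 31, 32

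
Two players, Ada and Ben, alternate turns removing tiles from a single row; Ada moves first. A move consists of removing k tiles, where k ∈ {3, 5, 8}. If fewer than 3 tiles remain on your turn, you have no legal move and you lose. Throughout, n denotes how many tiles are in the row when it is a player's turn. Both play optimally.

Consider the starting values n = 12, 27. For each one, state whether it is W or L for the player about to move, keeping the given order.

12: L, 27: W

Work bottom-up. With no move the player to move loses. Otherwise the position is W if at least one move leads to an L position for the opponent, and L if every move leads to a W.
n=0: no move → L
n=1: no move → L
n=2: no move → L
n=3: can move to 0, which is L ⇒ W
n=4: can move to 1, which is L ⇒ W
n=5: can move to 2, which is L ⇒ W
n=6: can move to 1, which is L ⇒ W
n=7: can move to 2, which is L ⇒ W
n=8: can move to 0, which is L ⇒ W
n=9: can move to 1, which is L ⇒ W
n=10: can move to 2, which is L ⇒ W
n=11: moves to 8(W), 6(W), 3(W); every one is W ⇒ L
n=12: moves to 9(W), 7(W), 4(W); every one is W ⇒ L
n=13: moves to 10(W), 8(W), 5(W); every one is W ⇒ L
n=14: can move to 11, which is L ⇒ W
n=15: can move to 12, which is L ⇒ W
n=16: can move to 13, which is L ⇒ W
n=17: can move to 12, which is L ⇒ W
n=18: can move to 13, which is L ⇒ W
n=19: can move to 11, which is L ⇒ W
n=20: can move to 12, which is L ⇒ W
n=21: can move to 13, which is L ⇒ W
n=22: moves to 19(W), 17(W), 14(W); every one is W ⇒ L
n=23: moves to 20(W), 18(W), 15(W); every one is W ⇒ L
n=24: moves to 21(W), 19(W), 16(W); every one is W ⇒ L
n=25: can move to 22, which is L ⇒ W
n=26: can move to 23, which is L ⇒ W
n=27: can move to 24, which is L ⇒ W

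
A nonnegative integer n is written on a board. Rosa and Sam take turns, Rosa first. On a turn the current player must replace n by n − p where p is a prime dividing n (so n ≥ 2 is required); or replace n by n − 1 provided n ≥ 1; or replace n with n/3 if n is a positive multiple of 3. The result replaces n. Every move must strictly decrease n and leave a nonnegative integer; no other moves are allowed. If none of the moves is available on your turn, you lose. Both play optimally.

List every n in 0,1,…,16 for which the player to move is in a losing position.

Use the standard recursion: the mover loses at a terminal position; elsewhere, the mover wins exactly when some move hands the opponent an L position.
n=0: no move → L
n=1: →0(L), so W
n=2: →0(L), so W
n=3: →0(L), so W
n=4: →2(W), 3(W) — all W, so L
n=5: →0(L), so W
n=6: →4(L), so W
n=7: →0(L), so W
n=8: →6(W), 7(W) — all W, so L
n=9: →8(L), so W
n=10: →8(L), so W
n=11: →0(L), so W
n=12: →4(L), so W
n=13: →0(L), so W
n=14: →7(W), 12(W), 13(W) — all W, so L
n=15: →14(L), so W
n=16: →14(L), so W
Reading off the rows marked L gives the requested list; there are 4 such values of n.

0, 4, 8, 14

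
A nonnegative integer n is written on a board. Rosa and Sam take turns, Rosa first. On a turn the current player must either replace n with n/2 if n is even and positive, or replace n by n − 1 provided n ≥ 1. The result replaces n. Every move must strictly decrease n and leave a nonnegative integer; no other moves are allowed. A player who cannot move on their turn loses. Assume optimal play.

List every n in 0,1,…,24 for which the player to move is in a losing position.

Compute win/loss labels from the base case upward. A position with no move is L. Any other position is W if it can reach an L in one move, else L.
n=0: no move → L
n=1: reaches L-position 0 → W
n=2: only reaches 1(W), which is W → L
n=3: reaches L-position 2 → W
n=4: reaches L-position 2 → W
n=5: only reaches 4(W), which is W → L
n=6: reaches L-position 5 → W
n=7: only reaches 6(W), which is W → L
n=8: reaches L-position 7 → W
n=9: only reaches 8(W), which is W → L
n=10: reaches L-position 5 → W
n=11: only reaches 10(W), which is W → L
n=12: reaches L-position 11 → W
n=13: only reaches 12(W), which is W → L
n=14: reaches L-position 7 → W
n=15: only reaches 14(W), which is W → L
n=16: reaches L-position 15 → W
n=17: only reaches 16(W), which is W → L
n=18: reaches L-position 9 → W
n=19: only reaches 18(W), which is W → L
n=20: reaches L-position 19 → W
n=21: only reaches 20(W), which is W → L
n=22: reaches L-position 11 → W
n=23: only reaches 22(W), which is W → L
n=24: reaches L-position 23 → W
The losing starting values of n are exactly the entries labelled L in this table (12 of them).

0, 2, 5, 7, 9, 11, 13, 15, 17, 19, 21, 23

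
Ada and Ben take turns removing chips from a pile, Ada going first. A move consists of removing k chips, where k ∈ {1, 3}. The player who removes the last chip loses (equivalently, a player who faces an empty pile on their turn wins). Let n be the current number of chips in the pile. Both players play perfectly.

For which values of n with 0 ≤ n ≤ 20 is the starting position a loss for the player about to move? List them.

1, 3, 5, 7, 9, 11, 13, 15, 17, 19

Compute win/loss labels from the base case upward. A position with no move is W. Any other position is W if it can reach an L in one move, else L.
n=0: no move; the opponent has just taken the last chip and therefore loses → W
n=1: →0(W) only, which is W, so L
n=2: →1(L), so W
n=3: →2(W), 0(W) — all W, so L
n=4: →3(L), so W
n=5: →4(W), 2(W) — all W, so L
n=6: →5(L), so W
n=7: →6(W), 4(W) — all W, so L
n=8: →7(L), so W
n=9: →8(W), 6(W) — all W, so L
n=10: →9(L), so W
n=11: →10(W), 8(W) — all W, so L
n=12: →11(L), so W
n=13: →12(W), 10(W) — all W, so L
n=14: →13(L), so W
n=15: →14(W), 12(W) — all W, so L
n=16: →15(L), so W
n=17: →16(W), 14(W) — all W, so L
n=18: →17(L), so W
n=19: →18(W), 16(W) — all W, so L
n=20: →19(L), so W
Reading off the rows marked L gives the requested list; there are 10 such values of n.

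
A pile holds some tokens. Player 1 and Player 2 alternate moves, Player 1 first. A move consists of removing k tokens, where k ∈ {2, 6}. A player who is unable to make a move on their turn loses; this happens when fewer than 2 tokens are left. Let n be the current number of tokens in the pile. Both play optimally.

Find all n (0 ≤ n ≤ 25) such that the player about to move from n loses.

Positions with no move are L. A position that does have a move is losing for the player to move precisely when every available move leads to a winning position for the opponent. Fill in the labels:
n=0: no move → L
n=1: no move → L
n=2: W (go to 0, an L position)
n=3: W (go to 1, an L position)
n=4: L (sole option 2(W) is W)
n=5: L (sole option 3(W) is W)
n=6: W (go to 4, an L position)
n=7: W (go to 5, an L position)
n=8: L (options 6(W), 2(W) are all W)
n=9: L (options 7(W), 3(W) are all W)
n=10: W (go to 8, an L position)
n=11: W (go to 9, an L position)
n=12: L (options 10(W), 6(W) are all W)
n=13: L (options 11(W), 7(W) are all W)
n=14: W (go to 12, an L position)
n=15: W (go to 13, an L position)
n=16: L (options 14(W), 10(W) are all W)
n=17: L (options 15(W), 11(W) are all W)
n=18: W (go to 16, an L position)
n=19: W (go to 17, an L position)
n=20: L (options 18(W), 14(W) are all W)
n=21: L (options 19(W), 15(W) are all W)
n=22: W (go to 20, an L position)
n=23: W (go to 21, an L position)
n=24: L (options 22(W), 18(W) are all W)
n=25: L (options 23(W), 19(W) are all W)
The losing starting values of n are exactly the entries labelled L in this table (14 of them).

0, 1, 4, 5, 8, 9, 12, 13, 16, 17, 20, 21, 24, 25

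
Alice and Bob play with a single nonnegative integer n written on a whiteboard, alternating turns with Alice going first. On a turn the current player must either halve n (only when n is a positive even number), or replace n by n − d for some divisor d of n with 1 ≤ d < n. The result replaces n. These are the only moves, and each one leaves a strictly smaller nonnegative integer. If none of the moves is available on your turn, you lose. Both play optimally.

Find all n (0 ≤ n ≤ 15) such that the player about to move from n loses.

0, 1, 3, 5, 7, 9, 11, 13, 15

Classify positions by backward induction: terminal positions (no move available) are L. From any other position, the mover wins iff some move reaches an L.
n=0: no move → L
n=1: no move → L
n=2: can move to 1, which is L ⇒ W
n=3: the only move is to 2(W), a W ⇒ L
n=4: can move to 3, which is L ⇒ W
n=5: the only move is to 4(W), a W ⇒ L
n=6: can move to 3, which is L ⇒ W
n=7: the only move is to 6(W), a W ⇒ L
n=8: can move to 7, which is L ⇒ W
n=9: moves to 6(W), 8(W); every one is W ⇒ L
n=10: can move to 5, which is L ⇒ W
n=11: the only move is to 10(W), a W ⇒ L
n=12: can move to 9, which is L ⇒ W
n=13: the only move is to 12(W), a W ⇒ L
n=14: can move to 7, which is L ⇒ W
n=15: moves to 10(W), 12(W), 14(W); every one is W ⇒ L
Reading off the rows marked L gives the requested list; there are 9 such values of n.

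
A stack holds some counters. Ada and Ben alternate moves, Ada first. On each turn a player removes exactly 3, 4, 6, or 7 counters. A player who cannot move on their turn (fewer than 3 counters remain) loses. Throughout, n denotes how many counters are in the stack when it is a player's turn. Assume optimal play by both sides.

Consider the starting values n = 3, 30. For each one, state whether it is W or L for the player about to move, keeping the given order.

3: W, 30: L

Build the W/L table. Terminal = L. A non-terminal position is W if it has a move to some L; otherwise it is L.
n=0: no move → L
n=1: no move → L
n=2: no move → L
n=3: →0(L), so W
n=4: →1(L), so W
n=5: →2(L), so W
n=6: →2(L), so W
n=7: →1(L), so W
n=8: →2(L), so W
n=9: →2(L), so W
n=10: →7(W), 6(W), 4(W), 3(W) — all W, so L
n=11: →8(W), 7(W), 5(W), 4(W) — all W, so L
n=12: →9(W), 8(W), 6(W), 5(W) — all W, so L
n=13: →10(L), so W
n=14: →11(L), so W
n=15: →12(L), so W
n=16: →12(L), so W
n=17: →11(L), so W
n=18: →12(L), so W
n=19: →12(L), so W
n=20: →17(W), 16(W), 14(W), 13(W) — all W, so L
n=21: →18(W), 17(W), 15(W), 14(W) — all W, so L
n=22: →19(W), 18(W), 16(W), 15(W) — all W, so L
n=23: →20(L), so W
n=24: →21(L), so W
n=25: →22(L), so W
n=26: →22(L), so W
n=27: →21(L), so W
n=28: →22(L), so W
n=29: →22(L), so W
n=30: →27(W), 26(W), 24(W), 23(W) — all W, so L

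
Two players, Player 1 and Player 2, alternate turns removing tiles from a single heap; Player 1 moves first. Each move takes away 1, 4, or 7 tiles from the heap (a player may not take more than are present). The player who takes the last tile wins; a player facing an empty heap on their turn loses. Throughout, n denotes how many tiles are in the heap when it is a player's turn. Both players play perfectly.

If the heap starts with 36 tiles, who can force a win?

Work bottom-up. With no move the player to move loses. Otherwise the position is W if at least one move leads to an L position for the opponent, and L if every move leads to a W.
n=0: no move → L
n=1: W (go to 0, an L position)
n=2: L (sole option 1(W) is W)
n=3: W (go to 2, an L position)
n=4: W (go to 0, an L position)
n=5: L (options 4(W), 1(W) are all W)
n=6: W (go to 5, an L position)
n=7: W (go to 0, an L position)
n=8: L (options 7(W), 4(W), 1(W) are all W)
n=9: W (go to 8, an L position)
n=10: L (options 9(W), 6(W), 3(W) are all W)
n=11: W (go to 10, an L position)
n=12: W (go to 8, an L position)
n=13: L (options 12(W), 9(W), 6(W) are all W)
n=14: W (go to 13, an L position)
n=15: W (go to 8, an L position)
n=16: L (options 15(W), 12(W), 9(W) are all W)
n=17: W (go to 16, an L position)
n=18: L (options 17(W), 14(W), 11(W) are all W)
n=19: W (go to 18, an L position)
n=20: W (go to 16, an L position)
n=21: L (options 20(W), 17(W), 14(W) are all W)
n=22: W (go to 21, an L position)
n=23: W (go to 16, an L position)
n=24: L (options 23(W), 20(W), 17(W) are all W)
n=25: W (go to 24, an L position)
n=26: L (options 25(W), 22(W), 19(W) are all W)
n=27: W (go to 26, an L position)
n=28: W (go to 24, an L position)
n=29: L (options 28(W), 25(W), 22(W) are all W)
n=30: W (go to 29, an L position)
n=31: W (go to 24, an L position)
n=32: L (options 31(W), 28(W), 25(W) are all W)
n=33: W (go to 32, an L position)
n=34: L (options 33(W), 30(W), 27(W) are all W)
n=35: W (go to 34, an L position)
n=36: W (go to 32, an L position)
The starting position 36 is W: Player 1 should remove 4, leaving 32, handing over an L position.

Player 1 wins.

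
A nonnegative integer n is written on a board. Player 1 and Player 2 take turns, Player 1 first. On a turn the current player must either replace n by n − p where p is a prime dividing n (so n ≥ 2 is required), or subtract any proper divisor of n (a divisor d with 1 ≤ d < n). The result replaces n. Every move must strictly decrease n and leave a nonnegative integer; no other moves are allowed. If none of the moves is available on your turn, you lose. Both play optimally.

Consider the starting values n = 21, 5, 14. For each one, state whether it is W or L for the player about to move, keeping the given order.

Build the W/L table. Terminal = L. A non-terminal position is W if it has a move to some L; otherwise it is L.
n=0: no move → L
n=1: no move → L
n=2: reaches L-position 0 → W
n=3: reaches L-position 0 → W
n=4: only reaches 2(W), 3(W), all W → L
n=5: reaches L-position 0 → W
n=6: reaches L-position 4 → W
n=7: reaches L-position 0 → W
n=8: reaches L-position 4 → W
n=9: only reaches 6(W), 8(W), all W → L
n=10: reaches L-position 9 → W
n=11: reaches L-position 0 → W
n=12: reaches L-position 9 → W
n=13: reaches L-position 0 → W
n=14: only reaches 7(W), 12(W), 13(W), all W → L
n=15: reaches L-position 14 → W
n=16: reaches L-position 14 → W
n=17: reaches L-position 0 → W
n=18: reaches L-position 9 → W
n=19: reaches L-position 0 → W
n=20: only reaches 10(W), 15(W), 16(W), 18(W), 19(W), all W → L
n=21: reaches L-position 14 → W

21: W, 5: W, 14: L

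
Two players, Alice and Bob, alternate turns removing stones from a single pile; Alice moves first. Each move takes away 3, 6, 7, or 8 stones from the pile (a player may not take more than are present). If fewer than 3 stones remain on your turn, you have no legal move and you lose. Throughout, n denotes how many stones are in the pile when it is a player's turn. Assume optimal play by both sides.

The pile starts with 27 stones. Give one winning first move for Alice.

Classify positions by backward induction: terminal positions (no move available) are L. From any other position, the mover wins iff some move reaches an L.
n=0: no move → L
n=1: no move → L
n=2: no move → L
n=3: can move to 0, which is L ⇒ W
n=4: can move to 1, which is L ⇒ W
n=5: can move to 2, which is L ⇒ W
n=6: can move to 0, which is L ⇒ W
n=7: can move to 1, which is L ⇒ W
n=8: can move to 2, which is L ⇒ W
n=9: can move to 2, which is L ⇒ W
n=10: can move to 2, which is L ⇒ W
n=11: moves to 8(W), 5(W), 4(W), 3(W); every one is W ⇒ L
n=12: moves to 9(W), 6(W), 5(W), 4(W); every one is W ⇒ L
n=13: moves to 10(W), 7(W), 6(W), 5(W); every one is W ⇒ L
n=14: can move to 11, which is L ⇒ W
n=15: can move to 12, which is L ⇒ W
n=16: can move to 13, which is L ⇒ W
n=17: can move to 11, which is L ⇒ W
n=18: can move to 12, which is L ⇒ W
n=19: can move to 13, which is L ⇒ W
n=20: can move to 13, which is L ⇒ W
n=21: can move to 13, which is L ⇒ W
n=22: moves to 19(W), 16(W), 15(W), 14(W); every one is W ⇒ L
n=23: moves to 20(W), 17(W), 16(W), 15(W); every one is W ⇒ L
n=24: moves to 21(W), 18(W), 17(W), 16(W); every one is W ⇒ L
n=25: can move to 22, which is L ⇒ W
n=26: can move to 23, which is L ⇒ W
n=27: can move to 24, which is L ⇒ W
From 27, the L positions reachable in one move are: 24.

Remove 3, leaving 24.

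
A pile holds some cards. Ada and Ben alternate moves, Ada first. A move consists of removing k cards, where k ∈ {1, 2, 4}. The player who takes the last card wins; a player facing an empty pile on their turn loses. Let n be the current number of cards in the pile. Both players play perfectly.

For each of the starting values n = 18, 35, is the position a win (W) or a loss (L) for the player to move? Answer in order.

Compute win/loss labels from the base case upward. A position with no move is L. Any other position is W if it can reach an L in one move, else L.
n=0: no move → L
n=1: reaches L-position 0 → W
n=2: reaches L-position 0 → W
n=3: only reaches 2(W), 1(W), all W → L
n=4: reaches L-position 3 → W
n=5: reaches L-position 3 → W
n=6: only reaches 5(W), 4(W), 2(W), all W → L
n=7: reaches L-position 6 → W
n=8: reaches L-position 6 → W
n=9: only reaches 8(W), 7(W), 5(W), all W → L
n=10: reaches L-position 9 → W
n=11: reaches L-position 9 → W
n=12: only reaches 11(W), 10(W), 8(W), all W → L
n=13: reaches L-position 12 → W
n=14: reaches L-position 12 → W
n=15: only reaches 14(W), 13(W), 11(W), all W → L
n=16: reaches L-position 15 → W
n=17: reaches L-position 15 → W
n=18: only reaches 17(W), 16(W), 14(W), all W → L
n=19: reaches L-position 18 → W
n=20: reaches L-position 18 → W
n=21: only reaches 20(W), 19(W), 17(W), all W → L
n=22: reaches L-position 21 → W
n=23: reaches L-position 21 → W
n=24: only reaches 23(W), 22(W), 20(W), all W → L
n=25: reaches L-position 24 → W
n=26: reaches L-position 24 → W
n=27: only reaches 26(W), 25(W), 23(W), all W → L
n=28: reaches L-position 27 → W
n=29: reaches L-position 27 → W
n=30: only reaches 29(W), 28(W), 26(W), all W → L
n=31: reaches L-position 30 → W
n=32: reaches L-position 30 → W
n=33: only reaches 32(W), 31(W), 29(W), all W → L
n=34: reaches L-position 33 → W
n=35: reaches L-position 33 → W

18: L, 35: W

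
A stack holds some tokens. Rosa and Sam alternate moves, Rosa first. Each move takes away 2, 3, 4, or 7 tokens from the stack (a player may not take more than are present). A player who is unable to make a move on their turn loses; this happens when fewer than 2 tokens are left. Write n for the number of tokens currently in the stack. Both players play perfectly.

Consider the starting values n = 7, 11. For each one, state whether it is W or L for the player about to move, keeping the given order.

7: W, 11: L

Use the standard recursion: the mover loses at a terminal position; elsewhere, the mover wins exactly when some move hands the opponent an L position.
n=0: no move → L
n=1: no move → L
n=2: →0(L), so W
n=3: →1(L), so W
n=4: →1(L), so W
n=5: →1(L), so W
n=6: →4(W), 3(W), 2(W) — all W, so L
n=7: →0(L), so W
n=8: →6(L), so W
n=9: →6(L), so W
n=10: →6(L), so W
n=11: →9(W), 8(W), 7(W), 4(W) — all W, so L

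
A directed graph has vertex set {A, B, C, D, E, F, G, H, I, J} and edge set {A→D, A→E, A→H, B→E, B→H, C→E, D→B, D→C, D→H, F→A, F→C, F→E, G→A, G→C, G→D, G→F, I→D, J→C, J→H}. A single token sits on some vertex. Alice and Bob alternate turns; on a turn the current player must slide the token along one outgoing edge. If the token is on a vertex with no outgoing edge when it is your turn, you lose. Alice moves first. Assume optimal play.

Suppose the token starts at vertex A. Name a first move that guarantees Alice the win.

Move to H.

Classify positions by backward induction: terminal positions (no move available) are L. From any other position, the mover wins iff some move reaches an L.
Every edge goes from a vertex to one that appears earlier in the order E, H, B, C, D, A, F, I, G, J, so processing vertices in that order labels each vertex after all of its successors.
E: no outgoing edge → L
H: no outgoing edge → L
B: →H(L), so W
C: →E(L), so W
D: →H(L), so W
A: →H(L), so W
F: →E(L), so W
I: →D(W) only, which is W, so L
G: →F(W), A(W), D(W), C(W) — all W, so L
J: →H(L), so W
From A, the L positions reachable in one move are: H, E. Any move reaching one of these is winning.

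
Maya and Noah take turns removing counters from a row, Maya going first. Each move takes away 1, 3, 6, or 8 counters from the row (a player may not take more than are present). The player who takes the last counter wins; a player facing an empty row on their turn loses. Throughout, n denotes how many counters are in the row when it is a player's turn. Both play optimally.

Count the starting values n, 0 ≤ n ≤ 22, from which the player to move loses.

Classify positions by backward induction: terminal positions (no move available) are L. From any other position, the mover wins iff some move reaches an L.
n=0: no move → L
n=1: reaches L-position 0 → W
n=2: only reaches 1(W), which is W → L
n=3: reaches L-position 2 → W
n=4: only reaches 3(W), 1(W), all W → L
n=5: reaches L-position 4 → W
n=6: reaches L-position 0 → W
n=7: reaches L-position 4 → W
n=8: reaches L-position 2 → W
n=9: only reaches 8(W), 6(W), 3(W), 1(W), all W → L
n=10: reaches L-position 9 → W
n=11: only reaches 10(W), 8(W), 5(W), 3(W), all W → L
n=12: reaches L-position 11 → W
n=13: only reaches 12(W), 10(W), 7(W), 5(W), all W → L
n=14: reaches L-position 13 → W
n=15: reaches L-position 9 → W
n=16: reaches L-position 13 → W
n=17: reaches L-position 11 → W
n=18: only reaches 17(W), 15(W), 12(W), 10(W), all W → L
n=19: reaches L-position 18 → W
n=20: only reaches 19(W), 17(W), 14(W), 12(W), all W → L
n=21: reaches L-position 20 → W
n=22: only reaches 21(W), 19(W), 16(W), 14(W), all W → L
L entries with 0 ≤ n ≤ 22: n = 0, 2, 4, 9, 11, 13, 18, 20, 22; that makes 9.

9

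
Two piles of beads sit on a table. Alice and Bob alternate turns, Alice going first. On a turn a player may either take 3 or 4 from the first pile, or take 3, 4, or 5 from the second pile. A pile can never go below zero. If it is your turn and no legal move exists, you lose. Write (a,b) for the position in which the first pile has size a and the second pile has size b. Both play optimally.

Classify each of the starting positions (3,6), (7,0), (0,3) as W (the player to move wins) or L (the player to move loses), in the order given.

(3,6): W, (7,0): L, (0,3): W

Label each position W (a win for the player to move) or L (a loss). A position with no legal move is L; any other position is W exactly when some move reaches an L, and L when every move reaches a W.
No move ever increases a pile, so every position that can arise here has a ≤ 7 and b ≤ 6; it is enough to label the cells with 0 ≤ a ≤ 7 and 0 ≤ b ≤ 6.
Every move lowers a or b (never raises either), so fill the grid row by row in increasing a, and left to right within a row: each cell's successors are then already labelled.
      b=0  b=1  b=2  b=3  b=4  b=5  b=6
a=0:    L    L    L    W    W    W    W
a=1:    L    L    L    W    W    W    W
a=2:    L    L    L    W    W    W    W
a=3:    W    W    W    L    L    L    W
a=4:    W    W    W    L    L    L    W
a=5:    W    W    W    L    L    L    W
a=6:    W    W    W    W    W    W    L
a=7:    L    L    L    W    W    W    W
Cells with no legal move (terminal, hence L): (0,0), (0,1), (0,2), (1,0), (1,1), (1,2), (2,0), (2,1), (2,2).
The remaining L cells, each justified by listing all of its moves:
(3,3): →(0,3)(W), (3,0)(W) — all W, so L
(3,4): →(0,4)(W), (3,1)(W), (3,0)(W) — all W, so L
(3,5): →(0,5)(W), (3,2)(W), (3,1)(W), (3,0)(W) — all W, so L
(4,3): →(1,3)(W), (0,3)(W), (4,0)(W) — all W, so L
(4,4): →(1,4)(W), (0,4)(W), (4,1)(W), (4,0)(W) — all W, so L
(4,5): →(1,5)(W), (0,5)(W), (4,2)(W), (4,1)(W), (4,0)(W) — all W, so L
(5,3): →(2,3)(W), (1,3)(W), (5,0)(W) — all W, so L
(5,4): →(2,4)(W), (1,4)(W), (5,1)(W), (5,0)(W) — all W, so L
(5,5): →(2,5)(W), (1,5)(W), (5,2)(W), (5,1)(W), (5,0)(W) — all W, so L
(6,6): →(3,6)(W), (2,6)(W), (6,3)(W), (6,2)(W), (6,1)(W) — all W, so L
(7,0): →(4,0)(W), (3,0)(W) — all W, so L
(7,1): →(4,1)(W), (3,1)(W) — all W, so L
(7,2): →(4,2)(W), (3,2)(W) — all W, so L
Every other cell has at least one move into one of the L cells above, so it is W.
(3,6): the move to (3,3) reaches an L cell, so W
(7,0): one of the L cells justified above, so L
(0,3): the move to (0,0) reaches an L cell, so W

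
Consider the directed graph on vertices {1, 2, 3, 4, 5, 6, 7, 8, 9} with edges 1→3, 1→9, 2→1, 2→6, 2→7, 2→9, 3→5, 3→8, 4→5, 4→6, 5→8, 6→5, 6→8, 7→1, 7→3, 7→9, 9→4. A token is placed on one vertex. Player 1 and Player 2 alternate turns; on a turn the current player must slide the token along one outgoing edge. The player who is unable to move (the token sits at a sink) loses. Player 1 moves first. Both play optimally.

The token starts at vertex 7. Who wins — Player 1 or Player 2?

Work bottom-up. With no move the player to move loses. Otherwise the position is W if at least one move leads to an L position for the opponent, and L if every move leads to a W.
Every edge goes from a vertex to one that appears earlier in the order 8, 5, 6, 3, 4, 9, 1, 7, 2, so processing vertices in that order labels each vertex after all of its successors.
8: no outgoing edge → L
5: can move to 8, which is L ⇒ W
6: can move to 8, which is L ⇒ W
3: can move to 8, which is L ⇒ W
4: moves to 6(W), 5(W); every one is W ⇒ L
9: can move to 4, which is L ⇒ W
1: moves to 9(W), 3(W); every one is W ⇒ L
7: can move to 1, which is L ⇒ W
2: can move to 1, which is L ⇒ W
The starting position 7 is W: Player 1 should move to 1, handing over an L position.

Player 1 wins.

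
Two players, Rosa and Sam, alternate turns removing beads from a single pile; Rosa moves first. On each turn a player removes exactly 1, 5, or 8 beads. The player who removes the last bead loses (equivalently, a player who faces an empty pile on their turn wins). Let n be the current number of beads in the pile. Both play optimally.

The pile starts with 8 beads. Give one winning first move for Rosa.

Remove 1, leaving 7.

Label each position W (a win for the player to move) or L (a loss). A position with no legal move is W; any other position is W exactly when some move reaches an L, and L when every move reaches a W.
n=0: no move; the opponent has just taken the last bead and therefore loses → W
n=1: the only move is to 0(W), a W ⇒ L
n=2: can move to 1, which is L ⇒ W
n=3: the only move is to 2(W), a W ⇒ L
n=4: can move to 3, which is L ⇒ W
n=5: moves to 4(W), 0(W); every one is W ⇒ L
n=6: can move to 5, which is L ⇒ W
n=7: moves to 6(W), 2(W); every one is W ⇒ L
n=8: can move to 7, which is L ⇒ W
From 8, the L positions reachable in one move are: 7, 3. Any move reaching one of these is winning.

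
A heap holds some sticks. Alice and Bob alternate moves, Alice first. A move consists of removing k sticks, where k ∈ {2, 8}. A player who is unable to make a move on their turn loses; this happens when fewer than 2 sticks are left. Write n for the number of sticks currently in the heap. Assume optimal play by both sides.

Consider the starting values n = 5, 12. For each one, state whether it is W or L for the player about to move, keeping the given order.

Compute win/loss labels from the base case upward. A position with no move is L. Any other position is W if it can reach an L in one move, else L.
n=0: no move → L
n=1: no move → L
n=2: can move to 0, which is L ⇒ W
n=3: can move to 1, which is L ⇒ W
n=4: the only move is to 2(W), a W ⇒ L
n=5: the only move is to 3(W), a W ⇒ L
n=6: can move to 4, which is L ⇒ W
n=7: can move to 5, which is L ⇒ W
n=8: can move to 0, which is L ⇒ W
n=9: can move to 1, which is L ⇒ W
n=10: moves to 8(W), 2(W); every one is W ⇒ L
n=11: moves to 9(W), 3(W); every one is W ⇒ L
n=12: can move to 10, which is L ⇒ W

5: L, 12: W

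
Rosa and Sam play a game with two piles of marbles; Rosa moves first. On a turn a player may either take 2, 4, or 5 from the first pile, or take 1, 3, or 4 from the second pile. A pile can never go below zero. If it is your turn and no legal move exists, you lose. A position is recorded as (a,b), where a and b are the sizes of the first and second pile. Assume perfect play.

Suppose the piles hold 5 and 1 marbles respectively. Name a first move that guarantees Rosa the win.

Build the W/L table. Terminal = L. A non-terminal position is W if it has a move to some L; otherwise it is L.
No move ever increases a pile, so every position that can arise here has a ≤ 5 and b ≤ 1; it is enough to label the cells with 0 ≤ a ≤ 5 and 0 ≤ b ≤ 1.
Every move lowers a or b (never raises either), so fill the grid row by row in increasing a, and left to right within a row: each cell's successors are then already labelled.
      b=0  b=1
a=0:    L    W
a=1:    L    W
a=2:    W    L
a=3:    W    L
a=4:    W    W
a=5:    W    W
Cells with no legal move (terminal, hence L): (0,0), (1,0).
The remaining L cells, each justified by listing all of its moves:
(2,1): L (options (0,1)(W), (2,0)(W) are all W)
(3,1): L (options (1,1)(W), (3,0)(W) are all W)
Every other cell has at least one move into one of the L cells above, so it is W.
From (5,1), the L positions reachable in one move are: (3,1).

Move to (3,1).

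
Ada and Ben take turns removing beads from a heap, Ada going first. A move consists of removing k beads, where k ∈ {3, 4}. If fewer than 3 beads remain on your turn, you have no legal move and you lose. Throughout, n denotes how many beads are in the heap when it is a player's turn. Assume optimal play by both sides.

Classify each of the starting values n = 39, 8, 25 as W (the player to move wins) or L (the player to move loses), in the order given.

39: W, 8: L, 25: W

Compute win/loss labels from the base case upward. A position with no move is L. Any other position is W if it can reach an L in one move, else L.
n=0: no move → L
n=1: no move → L
n=2: no move → L
n=3: reaches L-position 0 → W
n=4: reaches L-position 1 → W
n=5: reaches L-position 2 → W
n=6: reaches L-position 2 → W
n=7: only reaches 4(W), 3(W), all W → L
n=8: only reaches 5(W), 4(W), all W → L
n=9: only reaches 6(W), 5(W), all W → L
n=10: reaches L-position 7 → W
n=11: reaches L-position 8 → W
n=12: reaches L-position 9 → W
n=13: reaches L-position 9 → W
n=14: only reaches 11(W), 10(W), all W → L
n=15: only reaches 12(W), 11(W), all W → L
n=16: only reaches 13(W), 12(W), all W → L
n=17: reaches L-position 14 → W
n=18: reaches L-position 15 → W
n=19: reaches L-position 16 → W
n=20: reaches L-position 16 → W
n=21: only reaches 18(W), 17(W), all W → L
n=22: only reaches 19(W), 18(W), all W → L
n=23: only reaches 20(W), 19(W), all W → L
n=24: reaches L-position 21 → W
n=25: reaches L-position 22 → W
n=26: reaches L-position 23 → W
n=27: reaches L-position 23 → W
n=28: only reaches 25(W), 24(W), all W → L
n=29: only reaches 26(W), 25(W), all W → L
n=30: only reaches 27(W), 26(W), all W → L
n=31: reaches L-position 28 → W
n=32: reaches L-position 29 → W
n=33: reaches L-position 30 → W
n=34: reaches L-position 30 → W
n=35: only reaches 32(W), 31(W), all W → L
n=36: only reaches 33(W), 32(W), all W → L
n=37: only reaches 34(W), 33(W), all W → L
n=38: reaches L-position 35 → W
n=39: reaches L-position 36 → W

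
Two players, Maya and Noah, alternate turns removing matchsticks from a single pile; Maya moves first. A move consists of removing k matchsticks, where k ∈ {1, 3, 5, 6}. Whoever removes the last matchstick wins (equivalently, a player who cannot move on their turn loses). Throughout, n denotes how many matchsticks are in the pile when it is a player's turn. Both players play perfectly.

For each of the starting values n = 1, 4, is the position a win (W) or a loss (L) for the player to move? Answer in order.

1: W, 4: L

Build the W/L table. Terminal = L. A non-terminal position is W if it has a move to some L; otherwise it is L.
n=0: no move → L
n=1: reaches L-position 0 → W
n=2: only reaches 1(W), which is W → L
n=3: reaches L-position 2 → W
n=4: only reaches 3(W), 1(W), all W → L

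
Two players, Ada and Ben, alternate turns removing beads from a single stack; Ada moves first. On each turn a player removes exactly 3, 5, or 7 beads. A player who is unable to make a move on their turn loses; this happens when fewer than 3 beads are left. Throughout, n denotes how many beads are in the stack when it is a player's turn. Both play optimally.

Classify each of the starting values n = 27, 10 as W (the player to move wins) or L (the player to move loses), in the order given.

27: W, 10: L

Work bottom-up. With no move the player to move loses. Otherwise the position is W if at least one move leads to an L position for the opponent, and L if every move leads to a W.
n=0: no move → L
n=1: no move → L
n=2: no move → L
n=3: →0(L), so W
n=4: →1(L), so W
n=5: →2(L), so W
n=6: →1(L), so W
n=7: →2(L), so W
n=8: →1(L), so W
n=9: →2(L), so W
n=10: →7(W), 5(W), 3(W) — all W, so L
n=11: →8(W), 6(W), 4(W) — all W, so L
n=12: →9(W), 7(W), 5(W) — all W, so L
n=13: →10(L), so W
n=14: →11(L), so W
n=15: →12(L), so W
n=16: →11(L), so W
n=17: →12(L), so W
n=18: →11(L), so W
n=19: →12(L), so W
n=20: →17(W), 15(W), 13(W) — all W, so L
n=21: →18(W), 16(W), 14(W) — all W, so L
n=22: →19(W), 17(W), 15(W) — all W, so L
n=23: →20(L), so W
n=24: →21(L), so W
n=25: →22(L), so W
n=26: →21(L), so W
n=27: →22(L), so W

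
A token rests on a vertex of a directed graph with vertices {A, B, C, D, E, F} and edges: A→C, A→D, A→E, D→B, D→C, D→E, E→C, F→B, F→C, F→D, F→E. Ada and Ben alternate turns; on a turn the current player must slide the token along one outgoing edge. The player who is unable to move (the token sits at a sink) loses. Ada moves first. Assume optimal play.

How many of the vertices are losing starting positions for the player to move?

Use the standard recursion: the mover loses at a terminal position; elsewhere, the mover wins exactly when some move hands the opponent an L position.
Every edge goes from a vertex to one that appears earlier in the order C, B, E, D, F, A, so processing vertices in that order labels each vertex after all of its successors.
C: no outgoing edge → L
B: no outgoing edge → L
E: →C(L), so W
D: →B(L), so W
F: →B(L), so W
A: →C(L), so W
The L vertices are B, C; that is 2 in all.

2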